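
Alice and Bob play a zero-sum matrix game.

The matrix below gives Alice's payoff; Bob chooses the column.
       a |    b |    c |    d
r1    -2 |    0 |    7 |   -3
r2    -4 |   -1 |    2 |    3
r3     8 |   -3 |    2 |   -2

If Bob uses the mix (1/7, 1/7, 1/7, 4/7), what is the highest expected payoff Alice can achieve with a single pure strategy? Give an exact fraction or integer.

9/7

r1: (-2)·(1/7) + (0)·(1/7) + (7)·(1/7) + (-3)·(4/7) = -1.
r2: (-4)·(1/7) + (-1)·(1/7) + (2)·(1/7) + (3)·(4/7) = 9/7.
r3: (8)·(1/7) + (-3)·(1/7) + (2)·(1/7) + (-2)·(4/7) = -1/7.
The best pure response is r2 with expected payoff 9/7.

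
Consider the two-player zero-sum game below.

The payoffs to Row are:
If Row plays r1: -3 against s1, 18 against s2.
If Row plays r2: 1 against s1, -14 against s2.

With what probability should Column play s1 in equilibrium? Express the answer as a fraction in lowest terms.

8/9

Row minima are -3 and -14, so Row's maximin is -3; column maxima are 1 and 18, so Column's minimax is 1. These differ, so the equilibrium is in mixed strategies.
Let Column play s1 with probability q. Row is indifferent when −3q + 18(1−q) = q − 14(1−q), giving q = 8/9.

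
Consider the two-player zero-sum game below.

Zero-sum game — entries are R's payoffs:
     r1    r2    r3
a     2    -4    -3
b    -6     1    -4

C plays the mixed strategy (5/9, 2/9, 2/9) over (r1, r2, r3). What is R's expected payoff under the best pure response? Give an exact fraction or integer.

a: (2)·(5/9) + (-4)·(2/9) + (-3)·(2/9) = -4/9.
b: (-6)·(5/9) + (1)·(2/9) + (-4)·(2/9) = -4.
The best pure response is a with expected payoff -4/9.

-4/9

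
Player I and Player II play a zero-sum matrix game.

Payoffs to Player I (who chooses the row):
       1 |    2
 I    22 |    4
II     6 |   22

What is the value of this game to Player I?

230/17

Row minima are 4 and 6, so Player I's maximin is 6; column maxima are 22 and 22, so Player II's minimax is 22. These differ, so the equilibrium is in mixed strategies.
Let Player I play I with probability p. Player II is indifferent when 22p + 6(1−p) = 4p + 22(1−p), giving p = 8/17.
Let Player II play 1 with probability q. Player I is indifferent when 22q + 4(1−q) = 6q + 22(1−q), giving q = 9/17.
The value is 22·(9/17) + (4)·(8/17) = 230/17.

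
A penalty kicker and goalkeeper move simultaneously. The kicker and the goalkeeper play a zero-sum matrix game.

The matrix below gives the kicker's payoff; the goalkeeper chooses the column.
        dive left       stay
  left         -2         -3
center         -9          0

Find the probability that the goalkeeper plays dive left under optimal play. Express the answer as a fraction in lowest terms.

Row minima are -3 and -9, so the kicker's maximin is -3; column maxima are -2 and 0, so the goalkeeper's minimax is -2. These differ, so the equilibrium is in mixed strategies.
Let the goalkeeper play dive left with probability q. The kicker is indifferent when −2q − 3(1−q) = −9q, giving q = 3/10.

3/10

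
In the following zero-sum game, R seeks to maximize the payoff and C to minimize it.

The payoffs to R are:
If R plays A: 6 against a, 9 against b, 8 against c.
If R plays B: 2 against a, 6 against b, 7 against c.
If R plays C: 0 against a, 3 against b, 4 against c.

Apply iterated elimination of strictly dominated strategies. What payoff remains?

Row C is strictly dominated by row A (6>0, 9>3, 8>4); eliminate C.
Column c is strictly dominated by a for C (6<8, 2<7); eliminate c.
Row B is strictly dominated by row A (6>2, 9>6); eliminate B.
Column b is strictly dominated by a for C (6<9); eliminate b.
Only (A, a) remains, with payoff 6.

6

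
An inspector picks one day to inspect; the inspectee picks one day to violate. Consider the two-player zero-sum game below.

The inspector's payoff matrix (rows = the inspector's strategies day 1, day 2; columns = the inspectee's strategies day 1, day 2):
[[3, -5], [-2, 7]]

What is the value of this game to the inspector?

Row minima are -5 and -2, so the inspector's maximin is -2; column maxima are 3 and 7, so the inspectee's minimax is 3. These differ, so the equilibrium is in mixed strategies.
Let the inspector play day 1 with probability p. The inspectee is indifferent when 3p − 2(1−p) = −5p + 7(1−p), giving p = 9/17.
Let the inspectee play day 1 with probability q. The inspector is indifferent when 3q − 5(1−q) = −2q + 7(1−q), giving q = 12/17.
The value is 3·(12/17) + (-5)·(5/17) = 11/17.

11/17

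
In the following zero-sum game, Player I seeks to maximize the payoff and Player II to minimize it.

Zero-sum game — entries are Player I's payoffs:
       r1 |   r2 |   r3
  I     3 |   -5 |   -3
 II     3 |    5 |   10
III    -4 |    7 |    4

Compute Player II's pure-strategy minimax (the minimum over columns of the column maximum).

The worst case (largest entry) in each column is r1: 3, r2: 7, r3: 10.
The best (smallest) of these is 3.

3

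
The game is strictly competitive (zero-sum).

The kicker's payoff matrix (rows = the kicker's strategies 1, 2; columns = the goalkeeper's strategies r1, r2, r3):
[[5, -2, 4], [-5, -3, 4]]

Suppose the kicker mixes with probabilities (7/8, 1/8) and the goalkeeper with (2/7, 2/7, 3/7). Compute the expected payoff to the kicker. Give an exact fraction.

61/28

Against (2/7, 2/7, 3/7), each row's expected payoff is 1: 18/7; 2: -4/7.
Taking the (7/8, 1/8)-weighted average: (7/8)·(18/7) + (1/8)·(-4/7) = 61/28.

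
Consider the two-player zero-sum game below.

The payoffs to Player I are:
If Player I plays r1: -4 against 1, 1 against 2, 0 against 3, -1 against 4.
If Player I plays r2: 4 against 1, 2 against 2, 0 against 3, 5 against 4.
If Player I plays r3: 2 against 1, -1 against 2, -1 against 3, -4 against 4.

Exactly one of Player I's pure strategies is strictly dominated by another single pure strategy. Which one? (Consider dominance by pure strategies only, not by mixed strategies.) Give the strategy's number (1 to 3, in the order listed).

3

Compare r3 with r2: 4 > 2, 2 > -1, 0 > -1, 5 > -4.
So r2 strictly dominates r3 for Player I; r3 is strictly dominated.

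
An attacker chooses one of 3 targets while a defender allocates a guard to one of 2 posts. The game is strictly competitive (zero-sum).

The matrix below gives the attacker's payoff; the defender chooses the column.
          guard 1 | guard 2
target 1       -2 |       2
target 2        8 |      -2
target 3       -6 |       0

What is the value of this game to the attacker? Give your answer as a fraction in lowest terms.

6/7

Row target 3 is strictly dominated by row target 1, so the attacker never plays it.
The remaining 2×2 game on (target 1, target 2) × (guard 1, guard 2) has no saddle point. Let the attacker play target 1 with probability p; indifference gives −2p + 8(1−p) = 2p − 2(1−p), so p = 5/7.
Similarly the defender's optimal q on guard 1 is 2/7, and the value is -2·(2/7) + (2)·(5/7) = 6/7.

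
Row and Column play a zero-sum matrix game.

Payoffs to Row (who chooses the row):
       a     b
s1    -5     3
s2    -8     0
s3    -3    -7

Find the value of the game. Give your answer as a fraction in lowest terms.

-11/3

Row s2 is strictly dominated by row s1, so Row never plays it.
The remaining 2×2 game on (s1, s3) × (a, b) has no saddle point. Let Row play s1 with probability p; indifference gives −5p − 3(1−p) = 3p − 7(1−p), so p = 1/3.
Similarly Column's optimal q on a is 5/6, and the value is -5·(5/6) + (3)·(1/6) = -11/3.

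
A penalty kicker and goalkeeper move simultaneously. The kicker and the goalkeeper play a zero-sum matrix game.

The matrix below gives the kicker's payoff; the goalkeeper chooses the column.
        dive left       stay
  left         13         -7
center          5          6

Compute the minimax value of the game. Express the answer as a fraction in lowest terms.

Row minima are -7 and 5, so the kicker's maximin is 5; column maxima are 13 and 6, so the goalkeeper's minimax is 6. These differ, so the equilibrium is in mixed strategies.
Let the kicker play left with probability p. The goalkeeper is indifferent when 13p + 5(1−p) = −7p + 6(1−p), giving p = 1/21.
Let the goalkeeper play dive left with probability q. The kicker is indifferent when 13q − 7(1−q) = 5q + 6(1−q), giving q = 13/21.
The value is 13·(13/21) + (-7)·(8/21) = 113/21.

113/21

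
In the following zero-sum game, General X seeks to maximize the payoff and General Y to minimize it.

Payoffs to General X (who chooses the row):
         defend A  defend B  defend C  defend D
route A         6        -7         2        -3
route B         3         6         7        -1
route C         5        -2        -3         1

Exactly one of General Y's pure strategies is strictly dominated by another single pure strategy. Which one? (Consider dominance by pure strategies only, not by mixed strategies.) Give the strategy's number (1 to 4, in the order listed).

General Y prefers columns that give General X less. Compare defend A with defend D: -3 < 6, -1 < 3, 1 < 5.
So defend D strictly dominates defend A for General Y; defend A is strictly dominated.

1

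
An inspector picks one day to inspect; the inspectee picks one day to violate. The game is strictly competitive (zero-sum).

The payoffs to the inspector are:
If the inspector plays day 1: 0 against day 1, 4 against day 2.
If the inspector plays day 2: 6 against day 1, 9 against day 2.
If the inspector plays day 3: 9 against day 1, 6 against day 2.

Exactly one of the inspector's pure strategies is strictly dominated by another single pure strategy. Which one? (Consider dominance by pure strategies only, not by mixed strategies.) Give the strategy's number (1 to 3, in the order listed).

Compare day 1 with day 2: 6 > 0, 9 > 4.
So day 2 strictly dominates day 1 for the inspector; day 1 is strictly dominated.

1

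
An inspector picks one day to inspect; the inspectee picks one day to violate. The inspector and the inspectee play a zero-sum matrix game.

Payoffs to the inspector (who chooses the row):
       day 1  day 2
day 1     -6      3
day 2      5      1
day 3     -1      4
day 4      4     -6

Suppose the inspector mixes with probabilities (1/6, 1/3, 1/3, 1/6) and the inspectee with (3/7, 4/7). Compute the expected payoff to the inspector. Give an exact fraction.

23/21

Against (3/7, 4/7), each row's expected payoff is day 1: -6/7; day 2: 19/7; day 3: 13/7; day 4: -12/7.
Taking the (1/6, 1/3, 1/3, 1/6)-weighted average: (1/6)·(-6/7) + (1/3)·(19/7) + (1/3)·(13/7) + (1/6)·(-12/7) = 23/21.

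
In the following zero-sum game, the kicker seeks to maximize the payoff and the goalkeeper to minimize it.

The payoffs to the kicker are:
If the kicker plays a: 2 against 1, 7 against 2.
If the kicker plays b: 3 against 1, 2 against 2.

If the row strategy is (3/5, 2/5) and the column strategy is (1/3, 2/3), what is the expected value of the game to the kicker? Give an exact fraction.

Against (1/3, 2/3), each row's expected payoff is a: 16/3; b: 7/3.
Taking the (3/5, 2/5)-weighted average: (3/5)·(16/3) + (2/5)·(7/3) = 62/15.

62/15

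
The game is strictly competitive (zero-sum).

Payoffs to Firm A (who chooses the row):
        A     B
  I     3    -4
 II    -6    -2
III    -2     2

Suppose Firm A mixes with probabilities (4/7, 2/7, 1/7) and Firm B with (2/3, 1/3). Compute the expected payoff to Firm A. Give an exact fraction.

Against (2/3, 1/3), each row's expected payoff is I: 2/3; II: -14/3; III: -2/3.
Taking the (4/7, 2/7, 1/7)-weighted average: (4/7)·(2/3) + (2/7)·(-14/3) + (1/7)·(-2/3) = -22/21.

-22/21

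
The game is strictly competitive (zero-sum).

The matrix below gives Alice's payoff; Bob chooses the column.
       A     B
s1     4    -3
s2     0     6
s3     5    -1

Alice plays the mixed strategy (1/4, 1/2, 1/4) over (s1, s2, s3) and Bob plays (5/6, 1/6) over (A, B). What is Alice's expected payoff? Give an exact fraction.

53/24

Against (5/6, 1/6), each row's expected payoff is s1: 17/6; s2: 1; s3: 4.
Taking the (1/4, 1/2, 1/4)-weighted average: (1/4)·(17/6) + (1/2)·(1) + (1/4)·(4) = 53/24.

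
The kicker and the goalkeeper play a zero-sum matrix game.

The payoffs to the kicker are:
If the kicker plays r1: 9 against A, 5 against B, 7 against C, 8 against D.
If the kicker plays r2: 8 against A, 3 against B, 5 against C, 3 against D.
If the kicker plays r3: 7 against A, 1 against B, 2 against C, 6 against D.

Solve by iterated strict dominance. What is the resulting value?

Row r2 is strictly dominated by row r1 (9>8, 5>3, 7>5, 8>3); eliminate r2.
Column D is strictly dominated by B for the goalkeeper (5<8, 1<6); eliminate D.
Column C is strictly dominated by B for the goalkeeper (5<7, 1<2); eliminate C.
Column A is strictly dominated by B for the goalkeeper (5<9, 1<7); eliminate A.
Row r3 is strictly dominated by row r1 (5>1); eliminate r3.
Only (r1, B) remains, with payoff 5.

5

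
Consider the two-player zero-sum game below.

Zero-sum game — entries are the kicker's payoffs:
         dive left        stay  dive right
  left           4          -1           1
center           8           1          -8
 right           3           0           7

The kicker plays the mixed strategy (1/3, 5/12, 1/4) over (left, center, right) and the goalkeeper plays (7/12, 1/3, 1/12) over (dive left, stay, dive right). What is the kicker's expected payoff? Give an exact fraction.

Against (7/12, 1/3, 1/12), each row's expected payoff is left: 25/12; center: 13/3; right: 7/3.
Taking the (1/3, 5/12, 1/4)-weighted average: (1/3)·(25/12) + (5/12)·(13/3) + (1/4)·(7/3) = 37/12.

37/12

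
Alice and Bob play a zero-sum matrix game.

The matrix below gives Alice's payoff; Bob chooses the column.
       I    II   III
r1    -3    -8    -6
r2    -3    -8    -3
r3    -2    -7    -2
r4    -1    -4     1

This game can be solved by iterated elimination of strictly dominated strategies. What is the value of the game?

Column I is strictly dominated by II for Bob (-8<-3, -8<-3, -7<-2, -4<-1); eliminate I.
Row r2 is strictly dominated by row r3 (-7>-8, -2>-3); eliminate r2.
Column III is strictly dominated by II for Bob (-8<-6, -7<-2, -4<1); eliminate III.
Row r3 is strictly dominated by row r4 (-4>-7); eliminate r3.
Row r1 is strictly dominated by row r4 (-4>-8); eliminate r1.
Only (r4, II) remains, with payoff -4.

-4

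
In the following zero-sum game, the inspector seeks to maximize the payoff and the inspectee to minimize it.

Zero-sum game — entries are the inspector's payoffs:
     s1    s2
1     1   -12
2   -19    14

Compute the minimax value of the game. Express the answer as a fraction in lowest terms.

Row minima are -12 and -19, so the inspector's maximin is -12; column maxima are 1 and 14, so the inspectee's minimax is 1. These differ, so the equilibrium is in mixed strategies.
Let the inspector play 1 with probability p. The inspectee is indifferent when p − 19(1−p) = −12p + 14(1−p), giving p = 33/46.
Let the inspectee play s1 with probability q. The inspector is indifferent when q − 12(1−q) = −19q + 14(1−q), giving q = 13/23.
The value is 1·(13/23) + (-12)·(10/23) = -107/23.

-107/23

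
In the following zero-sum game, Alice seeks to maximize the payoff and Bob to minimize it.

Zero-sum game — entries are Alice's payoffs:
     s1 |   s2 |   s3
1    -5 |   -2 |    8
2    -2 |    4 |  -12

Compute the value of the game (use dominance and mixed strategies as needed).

-76/23

Column s2 is strictly dominated by s1 for Bob (it gives Alice more in every row).
The remaining 2×2 game on (1, 2) × (s1, s3) has no saddle point. Let Alice play 1 with probability p; indifference gives −5p − 2(1−p) = 8p − 12(1−p), so p = 10/23.
Similarly Bob's optimal q on s1 is 20/23, and the value is -5·(20/23) + (8)·(3/23) = -76/23.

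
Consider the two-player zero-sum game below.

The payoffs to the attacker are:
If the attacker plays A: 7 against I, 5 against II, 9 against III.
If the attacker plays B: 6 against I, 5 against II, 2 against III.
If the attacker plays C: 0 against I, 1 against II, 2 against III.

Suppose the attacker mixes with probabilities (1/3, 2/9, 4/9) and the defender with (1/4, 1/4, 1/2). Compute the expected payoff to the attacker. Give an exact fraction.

Against (1/4, 1/4, 1/2), each row's expected payoff is A: 15/2; B: 15/4; C: 5/4.
Taking the (1/3, 2/9, 4/9)-weighted average: (1/3)·(15/2) + (2/9)·(15/4) + (4/9)·(5/4) = 35/9.

35/9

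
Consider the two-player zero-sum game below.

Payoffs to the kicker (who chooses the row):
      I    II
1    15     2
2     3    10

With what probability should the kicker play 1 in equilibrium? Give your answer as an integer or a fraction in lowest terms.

Row minima are 2 and 3, so the kicker's maximin is 3; column maxima are 15 and 10, so the goalkeeper's minimax is 10. These differ, so the equilibrium is in mixed strategies.
Let the kicker play 1 with probability p. The goalkeeper is indifferent when 15p + 3(1−p) = 2p + 10(1−p), giving p = 7/20.

7/20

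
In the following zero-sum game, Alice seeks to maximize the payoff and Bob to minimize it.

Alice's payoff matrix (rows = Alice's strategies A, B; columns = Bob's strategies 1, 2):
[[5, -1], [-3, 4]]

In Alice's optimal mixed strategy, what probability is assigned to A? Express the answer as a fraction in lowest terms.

Row minima are -1 and -3, so Alice's maximin is -1; column maxima are 5 and 4, so Bob's minimax is 4. These differ, so the equilibrium is in mixed strategies.
Let Alice play A with probability p. Bob is indifferent when 5p − 3(1−p) = −p + 4(1−p), giving p = 7/13.

7/13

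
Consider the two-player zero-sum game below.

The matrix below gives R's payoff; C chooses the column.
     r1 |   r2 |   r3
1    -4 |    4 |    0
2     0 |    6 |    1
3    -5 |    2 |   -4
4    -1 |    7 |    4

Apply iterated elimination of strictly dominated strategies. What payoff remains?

0

Column r2 is strictly dominated by r1 for C (-4<4, 0<6, -5<2, -1<7); eliminate r2.
Row 1 is strictly dominated by row 2 (0>-4, 1>0); eliminate 1.
Row 3 is strictly dominated by row 2 (0>-5, 1>-4); eliminate 3.
Column r3 is strictly dominated by r1 for C (0<1, -1<4); eliminate r3.
Row 4 is strictly dominated by row 2 (0>-1); eliminate 4.
Only (2, r1) remains, with payoff 0.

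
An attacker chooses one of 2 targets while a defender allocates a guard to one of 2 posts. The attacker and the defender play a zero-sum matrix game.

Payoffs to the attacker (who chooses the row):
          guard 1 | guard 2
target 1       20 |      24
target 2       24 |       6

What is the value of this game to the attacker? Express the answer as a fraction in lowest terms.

228/11

Row minima are 20 and 6, so the attacker's maximin is 20; column maxima are 24 and 24, so the defender's minimax is 24. These differ, so the equilibrium is in mixed strategies.
Let the attacker play target 1 with probability p. The defender is indifferent when 20p + 24(1−p) = 24p + 6(1−p), giving p = 9/11.
Let the defender play guard 1 with probability q. The attacker is indifferent when 20q + 24(1−q) = 24q + 6(1−q), giving q = 9/11.
The value is 20·(9/11) + (24)·(2/11) = 228/11.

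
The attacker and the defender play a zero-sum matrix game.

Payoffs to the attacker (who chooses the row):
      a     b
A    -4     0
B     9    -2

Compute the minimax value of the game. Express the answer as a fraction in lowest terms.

-8/15

Row minima are -4 and -2, so the attacker's maximin is -2; column maxima are 9 and 0, so the defender's minimax is 0. These differ, so the equilibrium is in mixed strategies.
Let the attacker play A with probability p. The defender is indifferent when −4p + 9(1−p) = −2(1−p), giving p = 11/15.
Let the defender play a with probability q. The attacker is indifferent when −4q = 9q − 2(1−q), giving q = 2/15.
The value is -4·(2/15) + (0)·(13/15) = -8/15.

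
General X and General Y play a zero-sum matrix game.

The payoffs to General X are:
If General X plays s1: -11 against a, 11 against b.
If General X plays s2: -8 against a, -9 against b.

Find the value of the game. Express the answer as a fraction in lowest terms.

-187/23

Row minima are -11 and -9, so General X's maximin is -9; column maxima are -8 and 11, so General Y's minimax is -8. These differ, so the equilibrium is in mixed strategies.
Let General X play s1 with probability p. General Y is indifferent when −11p − 8(1−p) = 11p − 9(1−p), giving p = 1/23.
Let General Y play a with probability q. General X is indifferent when −11q + 11(1−q) = −8q − 9(1−q), giving q = 20/23.
The value is -11·(20/23) + (11)·(3/23) = -187/23.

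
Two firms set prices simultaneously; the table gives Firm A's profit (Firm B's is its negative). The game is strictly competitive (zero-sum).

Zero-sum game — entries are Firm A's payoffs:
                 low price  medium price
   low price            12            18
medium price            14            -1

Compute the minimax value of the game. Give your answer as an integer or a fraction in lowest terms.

88/7

Row minima are 12 and -1, so Firm A's maximin is 12; column maxima are 14 and 18, so Firm B's minimax is 14. These differ, so the equilibrium is in mixed strategies.
Let Firm A play low price with probability p. Firm B is indifferent when 12p + 14(1−p) = 18p − (1−p), giving p = 5/7.
Let Firm B play low price with probability q. Firm A is indifferent when 12q + 18(1−q) = 14q − (1−q), giving q = 19/21.
The value is 12·(19/21) + (18)·(2/21) = 88/7.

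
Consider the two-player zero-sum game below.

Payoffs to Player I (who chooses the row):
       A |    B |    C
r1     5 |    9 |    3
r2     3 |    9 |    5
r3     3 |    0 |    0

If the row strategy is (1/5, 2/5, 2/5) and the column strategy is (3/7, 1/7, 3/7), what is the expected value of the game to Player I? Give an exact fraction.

Against (3/7, 1/7, 3/7), each row's expected payoff is r1: 33/7; r2: 33/7; r3: 9/7.
Taking the (1/5, 2/5, 2/5)-weighted average: (1/5)·(33/7) + (2/5)·(33/7) + (2/5)·(9/7) = 117/35.

117/35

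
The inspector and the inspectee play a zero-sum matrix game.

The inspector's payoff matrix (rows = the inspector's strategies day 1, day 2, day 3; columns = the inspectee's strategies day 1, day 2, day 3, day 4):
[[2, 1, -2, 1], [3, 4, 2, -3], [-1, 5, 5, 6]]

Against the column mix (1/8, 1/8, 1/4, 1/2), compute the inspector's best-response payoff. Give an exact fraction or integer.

19/4

day 1: (2)·(1/8) + (1)·(1/8) + (-2)·(1/4) + (1)·(1/2) = 3/8.
day 2: (3)·(1/8) + (4)·(1/8) + (2)·(1/4) + (-3)·(1/2) = -1/8.
day 3: (-1)·(1/8) + (5)·(1/8) + (5)·(1/4) + (6)·(1/2) = 19/4.
The best pure response is day 3 with expected payoff 19/4.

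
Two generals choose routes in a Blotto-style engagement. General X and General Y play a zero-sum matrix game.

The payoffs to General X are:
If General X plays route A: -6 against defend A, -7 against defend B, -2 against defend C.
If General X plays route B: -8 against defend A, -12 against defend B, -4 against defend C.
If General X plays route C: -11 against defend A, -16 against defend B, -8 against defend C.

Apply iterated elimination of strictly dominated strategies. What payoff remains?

Column defend C is strictly dominated by defend A for General Y (-6<-2, -8<-4, -11<-8); eliminate defend C.
Row route B is strictly dominated by row route A (-6>-8, -7>-12); eliminate route B.
Row route C is strictly dominated by row route A (-6>-11, -7>-16); eliminate route C.
Column defend A is strictly dominated by defend B for General Y (-7<-6); eliminate defend A.
Only (route A, defend B) remains, with payoff -7.

-7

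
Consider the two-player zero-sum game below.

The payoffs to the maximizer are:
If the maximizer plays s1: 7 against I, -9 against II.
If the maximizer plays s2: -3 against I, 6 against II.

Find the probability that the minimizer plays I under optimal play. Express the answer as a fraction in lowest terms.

3/5

Row minima are -9 and -3, so the maximizer's maximin is -3; column maxima are 7 and 6, so the minimizer's minimax is 6. These differ, so the equilibrium is in mixed strategies.
Let the minimizer play I with probability q. The maximizer is indifferent when 7q − 9(1−q) = −3q + 6(1−q), giving q = 3/5.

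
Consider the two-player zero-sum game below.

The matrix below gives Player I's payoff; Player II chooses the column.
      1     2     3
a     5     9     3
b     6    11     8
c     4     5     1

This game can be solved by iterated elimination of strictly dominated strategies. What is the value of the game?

Row c is strictly dominated by row a (5>4, 9>5, 3>1); eliminate c.
Row a is strictly dominated by row b (6>5, 11>9, 8>3); eliminate a.
Column 2 is strictly dominated by 1 for Player II (6<11); eliminate 2.
Column 3 is strictly dominated by 1 for Player II (6<8); eliminate 3.
Only (b, 1) remains, with payoff 6.

6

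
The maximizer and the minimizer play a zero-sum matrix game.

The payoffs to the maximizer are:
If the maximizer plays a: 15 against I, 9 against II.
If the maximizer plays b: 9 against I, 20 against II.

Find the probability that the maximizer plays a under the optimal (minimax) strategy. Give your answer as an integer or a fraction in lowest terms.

11/17

Row minima are 9 and 9, so the maximizer's maximin is 9; column maxima are 15 and 20, so the minimizer's minimax is 15. These differ, so the equilibrium is in mixed strategies.
Let the maximizer play a with probability p. The minimizer is indifferent when 15p + 9(1−p) = 9p + 20(1−p), giving p = 11/17.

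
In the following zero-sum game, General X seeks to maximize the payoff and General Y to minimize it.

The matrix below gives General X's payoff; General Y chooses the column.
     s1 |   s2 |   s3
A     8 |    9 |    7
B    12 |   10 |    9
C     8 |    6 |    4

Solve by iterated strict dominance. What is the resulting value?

Column s2 is strictly dominated by s3 for General Y (7<9, 9<10, 4<6); eliminate s2.
Row C is strictly dominated by row B (12>8, 9>4); eliminate C.
Row A is strictly dominated by row B (12>8, 9>7); eliminate A.
Column s1 is strictly dominated by s3 for General Y (9<12); eliminate s1.
Only (B, s3) remains, with payoff 9.

9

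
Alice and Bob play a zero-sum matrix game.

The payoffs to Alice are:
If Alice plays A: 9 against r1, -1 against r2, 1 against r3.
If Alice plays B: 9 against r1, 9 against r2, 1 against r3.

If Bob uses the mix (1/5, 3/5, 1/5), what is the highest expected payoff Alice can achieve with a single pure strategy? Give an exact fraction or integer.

37/5

A: (9)·(1/5) + (-1)·(3/5) + (1)·(1/5) = 7/5.
B: (9)·(1/5) + (9)·(3/5) + (1)·(1/5) = 37/5.
The best pure response is B with expected payoff 37/5.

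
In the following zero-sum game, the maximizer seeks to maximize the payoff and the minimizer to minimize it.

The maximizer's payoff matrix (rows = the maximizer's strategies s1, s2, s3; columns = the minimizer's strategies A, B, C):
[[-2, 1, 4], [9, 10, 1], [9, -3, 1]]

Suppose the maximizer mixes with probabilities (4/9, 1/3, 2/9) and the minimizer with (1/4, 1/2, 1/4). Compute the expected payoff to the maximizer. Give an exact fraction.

19/6

Against (1/4, 1/2, 1/4), each row's expected payoff is s1: 1; s2: 15/2; s3: 1.
Taking the (4/9, 1/3, 2/9)-weighted average: (4/9)·(1) + (1/3)·(15/2) + (2/9)·(1) = 19/6.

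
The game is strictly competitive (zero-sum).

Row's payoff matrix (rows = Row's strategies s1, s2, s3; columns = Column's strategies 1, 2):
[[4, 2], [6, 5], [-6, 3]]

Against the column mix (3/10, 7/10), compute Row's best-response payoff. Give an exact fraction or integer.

s1: (4)·(3/10) + (2)·(7/10) = 13/5.
s2: (6)·(3/10) + (5)·(7/10) = 53/10.
s3: (-6)·(3/10) + (3)·(7/10) = 3/10.
The best pure response is s2 with expected payoff 53/10.

53/10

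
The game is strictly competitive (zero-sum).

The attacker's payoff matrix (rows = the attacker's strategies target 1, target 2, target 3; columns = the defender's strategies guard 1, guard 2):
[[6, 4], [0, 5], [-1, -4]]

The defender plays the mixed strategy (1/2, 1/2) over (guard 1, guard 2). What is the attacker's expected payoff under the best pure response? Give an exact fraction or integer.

target 1: (6)·(1/2) + (4)·(1/2) = 5.
target 2: (0)·(1/2) + (5)·(1/2) = 5/2.
target 3: (-1)·(1/2) + (-4)·(1/2) = -5/2.
The best pure response is target 1 with expected payoff 5.

5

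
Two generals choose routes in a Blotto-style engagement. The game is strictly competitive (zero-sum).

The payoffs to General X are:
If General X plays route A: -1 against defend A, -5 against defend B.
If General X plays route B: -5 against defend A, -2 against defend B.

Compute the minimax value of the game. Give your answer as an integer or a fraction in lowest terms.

Row minima are -5 and -5, so General X's maximin is -5; column maxima are -1 and -2, so General Y's minimax is -2. These differ, so the equilibrium is in mixed strategies.
Let General X play route A with probability p. General Y is indifferent when −p − 5(1−p) = −5p − 2(1−p), giving p = 3/7.
Let General Y play defend A with probability q. General X is indifferent when −q − 5(1−q) = −5q − 2(1−q), giving q = 3/7.
The value is -1·(3/7) + (-5)·(4/7) = -23/7.

-23/7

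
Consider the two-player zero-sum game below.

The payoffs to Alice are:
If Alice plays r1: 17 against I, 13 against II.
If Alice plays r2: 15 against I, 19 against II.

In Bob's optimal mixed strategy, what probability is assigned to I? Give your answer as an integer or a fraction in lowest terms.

Row minima are 13 and 15, so Alice's maximin is 15; column maxima are 17 and 19, so Bob's minimax is 17. These differ, so the equilibrium is in mixed strategies.
Let Bob play I with probability q. Alice is indifferent when 17q + 13(1−q) = 15q + 19(1−q), giving q = 3/4.

3/4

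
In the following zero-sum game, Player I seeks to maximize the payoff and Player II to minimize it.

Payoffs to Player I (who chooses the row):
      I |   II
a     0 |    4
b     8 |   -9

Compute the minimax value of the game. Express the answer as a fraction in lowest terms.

32/21

Row minima are 0 and -9, so Player I's maximin is 0; column maxima are 8 and 4, so Player II's minimax is 4. These differ, so the equilibrium is in mixed strategies.
Let Player I play a with probability p. Player II is indifferent when 8(1−p) = 4p − 9(1−p), giving p = 17/21.
Let Player II play I with probability q. Player I is indifferent when 4(1−q) = 8q − 9(1−q), giving q = 13/21.
The value is 0·(13/21) + (4)·(8/21) = 32/21.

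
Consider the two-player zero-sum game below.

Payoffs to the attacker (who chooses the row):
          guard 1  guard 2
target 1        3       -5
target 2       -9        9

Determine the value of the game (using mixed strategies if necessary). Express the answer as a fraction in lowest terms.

-9/13

Row minima are -5 and -9, so the attacker's maximin is -5; column maxima are 3 and 9, so the defender's minimax is 3. These differ, so the equilibrium is in mixed strategies.
Let the attacker play target 1 with probability p. The defender is indifferent when 3p − 9(1−p) = −5p + 9(1−p), giving p = 9/13.
Let the defender play guard 1 with probability q. The attacker is indifferent when 3q − 5(1−q) = −9q + 9(1−q), giving q = 7/13.
The value is 3·(7/13) + (-5)·(6/13) = -9/13.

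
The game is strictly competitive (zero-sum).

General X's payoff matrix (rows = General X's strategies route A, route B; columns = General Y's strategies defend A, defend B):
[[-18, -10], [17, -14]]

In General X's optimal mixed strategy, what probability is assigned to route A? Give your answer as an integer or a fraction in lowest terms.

31/39

Row minima are -18 and -14, so General X's maximin is -14; column maxima are 17 and -10, so General Y's minimax is -10. These differ, so the equilibrium is in mixed strategies.
Let General X play route A with probability p. General Y is indifferent when −18p + 17(1−p) = −10p − 14(1−p), giving p = 31/39.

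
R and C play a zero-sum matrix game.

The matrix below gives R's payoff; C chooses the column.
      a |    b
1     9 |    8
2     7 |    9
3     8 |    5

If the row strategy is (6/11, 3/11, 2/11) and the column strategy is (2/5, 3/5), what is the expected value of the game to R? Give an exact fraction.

437/55

Against (2/5, 3/5), each row's expected payoff is 1: 42/5; 2: 41/5; 3: 31/5.
Taking the (6/11, 3/11, 2/11)-weighted average: (6/11)·(42/5) + (3/11)·(41/5) + (2/11)·(31/5) = 437/55.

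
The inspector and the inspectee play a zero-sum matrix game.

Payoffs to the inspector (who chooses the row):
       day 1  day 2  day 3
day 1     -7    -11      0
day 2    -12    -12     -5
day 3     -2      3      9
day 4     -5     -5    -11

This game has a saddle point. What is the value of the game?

Row minima: -11, -12, -2, -11 → the inspector's maximin is -2.
Column maxima: -2, 3, 9 → the inspectee's minimax is -2.
They coincide at (day 3, day 1), so the value is -2.

-2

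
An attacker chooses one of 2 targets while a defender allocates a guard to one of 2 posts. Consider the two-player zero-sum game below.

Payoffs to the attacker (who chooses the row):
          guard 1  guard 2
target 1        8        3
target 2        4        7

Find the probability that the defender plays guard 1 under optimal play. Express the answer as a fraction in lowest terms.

1/2

Row minima are 3 and 4, so the attacker's maximin is 4; column maxima are 8 and 7, so the defender's minimax is 7. These differ, so the equilibrium is in mixed strategies.
Let the defender play guard 1 with probability q. The attacker is indifferent when 8q + 3(1−q) = 4q + 7(1−q), giving q = 1/2.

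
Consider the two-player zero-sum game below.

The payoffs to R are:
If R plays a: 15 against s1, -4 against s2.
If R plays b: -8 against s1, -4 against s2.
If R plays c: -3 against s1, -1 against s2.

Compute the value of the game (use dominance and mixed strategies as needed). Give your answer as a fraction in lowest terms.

Row b is strictly dominated by row c, so R never plays it.
The remaining 2×2 game on (a, c) × (s1, s2) has no saddle point. Let R play a with probability p; indifference gives 15p − 3(1−p) = −4p − (1−p), so p = 2/21.
Similarly C's optimal q on s1 is 1/7, and the value is 15·(1/7) + (-4)·(6/7) = -9/7.

-9/7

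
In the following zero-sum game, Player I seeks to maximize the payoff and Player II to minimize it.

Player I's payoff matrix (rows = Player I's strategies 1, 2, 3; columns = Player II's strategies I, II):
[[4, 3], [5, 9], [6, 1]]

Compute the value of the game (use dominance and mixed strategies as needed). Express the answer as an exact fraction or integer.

Row 1 is strictly dominated by row 2, so Player I never plays it.
The remaining 2×2 game on (2, 3) × (I, II) has no saddle point. Let Player I play 2 with probability p; indifference gives 5p + 6(1−p) = 9p + (1−p), so p = 5/9.
Similarly Player II's optimal q on I is 8/9, and the value is 5·(8/9) + (9)·(1/9) = 49/9.

49/9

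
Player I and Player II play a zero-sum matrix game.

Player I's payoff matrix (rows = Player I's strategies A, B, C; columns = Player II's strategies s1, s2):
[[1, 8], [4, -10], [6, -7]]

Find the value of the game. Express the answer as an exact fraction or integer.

Row B is strictly dominated by row C, so Player I never plays it.
The remaining 2×2 game on (A, C) × (s1, s2) has no saddle point. Let Player I play A with probability p; indifference gives p + 6(1−p) = 8p − 7(1−p), so p = 13/20.
Similarly Player II's optimal q on s1 is 3/4, and the value is 1·(3/4) + (8)·(1/4) = 11/4.

11/4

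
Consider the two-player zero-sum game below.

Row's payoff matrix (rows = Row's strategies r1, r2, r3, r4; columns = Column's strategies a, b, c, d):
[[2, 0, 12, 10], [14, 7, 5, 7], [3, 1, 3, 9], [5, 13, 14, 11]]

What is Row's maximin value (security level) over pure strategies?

5

The worst-case payoff for each row is r1: 0, r2: 5, r3: 1, r4: 5.
The best of these is 5.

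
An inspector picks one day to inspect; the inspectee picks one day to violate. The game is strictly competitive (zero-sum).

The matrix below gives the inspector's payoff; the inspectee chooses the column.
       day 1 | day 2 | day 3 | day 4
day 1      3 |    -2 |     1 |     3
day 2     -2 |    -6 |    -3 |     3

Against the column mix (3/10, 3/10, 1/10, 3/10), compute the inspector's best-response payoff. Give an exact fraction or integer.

day 1: (3)·(3/10) + (-2)·(3/10) + (1)·(1/10) + (3)·(3/10) = 13/10.
day 2: (-2)·(3/10) + (-6)·(3/10) + (-3)·(1/10) + (3)·(3/10) = -9/5.
The best pure response is day 1 with expected payoff 13/10.

13/10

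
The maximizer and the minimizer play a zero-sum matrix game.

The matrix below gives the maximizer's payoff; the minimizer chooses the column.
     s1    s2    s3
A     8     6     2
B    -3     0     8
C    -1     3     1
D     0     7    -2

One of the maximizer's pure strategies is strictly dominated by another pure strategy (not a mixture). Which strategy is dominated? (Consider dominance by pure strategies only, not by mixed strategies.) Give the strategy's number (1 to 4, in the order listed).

3

Compare C with A: 8 > -1, 6 > 3, 2 > 1.
So A strictly dominates C for the maximizer; C is strictly dominated.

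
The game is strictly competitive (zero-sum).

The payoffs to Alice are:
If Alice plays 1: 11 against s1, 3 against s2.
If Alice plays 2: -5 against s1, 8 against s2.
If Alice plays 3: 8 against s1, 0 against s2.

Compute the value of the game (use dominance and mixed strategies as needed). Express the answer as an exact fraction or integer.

103/21

Row 3 is strictly dominated by row 1, so Alice never plays it.
The remaining 2×2 game on (1, 2) × (s1, s2) has no saddle point. Let Alice play 1 with probability p; indifference gives 11p − 5(1−p) = 3p + 8(1−p), so p = 13/21.
Similarly Bob's optimal q on s1 is 5/21, and the value is 11·(5/21) + (3)·(16/21) = 103/21.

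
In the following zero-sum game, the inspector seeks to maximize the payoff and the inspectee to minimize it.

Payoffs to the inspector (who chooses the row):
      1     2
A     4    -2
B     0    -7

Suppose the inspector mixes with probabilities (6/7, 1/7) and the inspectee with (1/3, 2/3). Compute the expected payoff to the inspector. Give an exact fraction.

-2/3

Against (1/3, 2/3), each row's expected payoff is A: 0; B: -14/3.
Taking the (6/7, 1/7)-weighted average: (6/7)·(0) + (1/7)·(-14/3) = -2/3.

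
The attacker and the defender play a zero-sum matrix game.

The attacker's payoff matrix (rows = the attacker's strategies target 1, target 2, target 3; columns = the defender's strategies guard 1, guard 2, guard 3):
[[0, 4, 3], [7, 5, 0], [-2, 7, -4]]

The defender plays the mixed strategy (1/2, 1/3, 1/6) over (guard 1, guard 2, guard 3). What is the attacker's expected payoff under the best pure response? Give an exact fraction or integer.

31/6

target 1: (0)·(1/2) + (4)·(1/3) + (3)·(1/6) = 11/6.
target 2: (7)·(1/2) + (5)·(1/3) + (0)·(1/6) = 31/6.
target 3: (-2)·(1/2) + (7)·(1/3) + (-4)·(1/6) = 2/3.
The best pure response is target 2 with expected payoff 31/6.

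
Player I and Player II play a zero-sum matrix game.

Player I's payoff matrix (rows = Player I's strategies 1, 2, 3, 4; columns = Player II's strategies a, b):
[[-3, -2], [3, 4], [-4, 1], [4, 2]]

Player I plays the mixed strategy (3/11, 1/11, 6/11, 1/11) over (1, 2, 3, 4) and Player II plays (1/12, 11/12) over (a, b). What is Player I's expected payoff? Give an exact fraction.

10/33

Against (1/12, 11/12), each row's expected payoff is 1: -25/12; 2: 47/12; 3: 7/12; 4: 13/6.
Taking the (3/11, 1/11, 6/11, 1/11)-weighted average: (3/11)·(-25/12) + (1/11)·(47/12) + (6/11)·(7/12) + (1/11)·(13/6) = 10/33.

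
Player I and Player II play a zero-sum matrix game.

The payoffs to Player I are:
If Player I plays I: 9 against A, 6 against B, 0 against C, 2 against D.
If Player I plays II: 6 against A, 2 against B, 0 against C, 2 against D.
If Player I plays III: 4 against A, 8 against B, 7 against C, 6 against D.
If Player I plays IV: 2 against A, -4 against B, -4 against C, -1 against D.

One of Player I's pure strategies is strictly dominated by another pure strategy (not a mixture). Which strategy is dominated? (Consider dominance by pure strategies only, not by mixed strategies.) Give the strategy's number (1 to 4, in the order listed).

4

Compare IV with I: 9 > 2, 6 > -4, 0 > -4, 2 > -1.
So I strictly dominates IV for Player I; IV is strictly dominated.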